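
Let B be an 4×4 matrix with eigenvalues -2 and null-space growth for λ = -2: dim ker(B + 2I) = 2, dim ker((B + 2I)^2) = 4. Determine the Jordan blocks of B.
Jordan blocks: (-2, 2), (-2, 2)

λ = -2: successive nullity increments [2, 2] count blocks of size ≥ k; block sizes are [2, 2].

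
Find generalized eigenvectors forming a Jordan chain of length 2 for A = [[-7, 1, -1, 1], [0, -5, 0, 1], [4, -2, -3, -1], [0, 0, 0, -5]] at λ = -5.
v_1 = [[-2, 1, 4, 0]]^T, v_2 = [[1, 0, -2, 0]]^T

We seek v_1 ∈ ker((A + 5I)^2) \ ker(A + 5I), then set v_{i+1} = (A + 5I) v_i.

One such chain is v_1 = [[-2, 1, 4, 0]]^T, v_2 = [[1, 0, -2, 0]]^T. Check: (A + 5I) v_2 = [[0, 0, 0, 0]]^T = 0.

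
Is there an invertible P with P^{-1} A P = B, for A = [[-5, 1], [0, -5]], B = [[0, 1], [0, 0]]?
trace(A) = -10 but trace(B) = 0. The trace is a similarity invariant, so A and B are not similar.

No.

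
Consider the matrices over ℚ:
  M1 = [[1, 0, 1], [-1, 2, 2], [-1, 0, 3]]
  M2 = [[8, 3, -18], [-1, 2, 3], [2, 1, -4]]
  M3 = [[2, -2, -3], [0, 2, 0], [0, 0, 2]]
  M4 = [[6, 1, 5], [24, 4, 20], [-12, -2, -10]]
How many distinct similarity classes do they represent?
Characteristic polynomials: χ_{M1} = (x - 2)^3, χ_{M2} = (x - 2)^3, χ_{M3} = (x - 2)^3, χ_{M4} = x^3.

{M1, M2}: invariant factors (x - 2)^3.

{M3}: invariant factors x - 2, (x - 2)^2.

{M4}: invariant factors x, x^2.

Matrices are similar if and only if their invariant-factor lists agree; the partition into similarity classes is {M1, M2}, {M3}, {M4}.

3 classes: {M1, M2}, {M3}, {M4}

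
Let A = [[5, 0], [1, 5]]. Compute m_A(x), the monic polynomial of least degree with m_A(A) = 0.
m_A(x) = (x - 5)^2

The characteristic polynomial factors as (x - 5)^2. The minimal polynomial is ∏(x - λ)^{k_λ} where k_λ is the size of the largest Jordan block at λ.

For λ = 5: rank(A - 5I) = 1, and the largest Jordan block has size 2 (the smallest k with rank((A - 5I)^k) = rank((A - 5I)^(k+1))).

So m_A(x) = (x - 5)^2.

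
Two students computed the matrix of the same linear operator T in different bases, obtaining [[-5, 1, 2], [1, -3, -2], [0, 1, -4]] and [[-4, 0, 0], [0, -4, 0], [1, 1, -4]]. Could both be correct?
No.

Both have characteristic polynomial (x + 4)^3, but the minimal polynomial of A is (x + 4)^3 while the minimal polynomial of B is (x + 4)^2. The minimal polynomial is a similarity invariant, so A and B are not similar.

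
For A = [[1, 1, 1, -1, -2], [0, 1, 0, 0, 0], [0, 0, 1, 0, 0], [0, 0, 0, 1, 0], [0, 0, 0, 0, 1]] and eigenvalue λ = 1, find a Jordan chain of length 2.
We seek v_1 ∈ ker((A - I)^2) \ ker(A - I), then set v_{i+1} = (A - I) v_i.

One such chain is v_1 = [[0, 1, 0, 0, 0]]^T, v_2 = [[1, 0, 0, 0, 0]]^T. Check: (A - I) v_2 = [[0, 0, 0, 0, 0]]^T = 0.

v_1 = [[0, 1, 0, 0, 0]]^T, v_2 = [[1, 0, 0, 0, 0]]^T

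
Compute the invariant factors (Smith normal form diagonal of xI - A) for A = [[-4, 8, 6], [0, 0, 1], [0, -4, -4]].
The Jordan structure of A has elementary divisors (x + 4), (x + 2)^2. Arranging the block sizes at each eigenvalue in decreasing order and taking row products gives the invariant factors.

Invariant factors (smallest first, each dividing the next): (x + 2)^2(x + 4).

Check: the last factor (x + 2)^2(x + 4) is the minimal polynomial, and the product (x + 2)^2(x + 4) is the characteristic polynomial.

(x + 2)^2(x + 4)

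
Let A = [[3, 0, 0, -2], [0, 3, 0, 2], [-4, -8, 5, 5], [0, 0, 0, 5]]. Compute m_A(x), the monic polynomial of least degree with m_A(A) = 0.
m_A(x) = (x - 5)^2(x - 3)

The characteristic polynomial factors as (x - 5)^2(x - 3)^2. The minimal polynomial is ∏(x - λ)^{k_λ} where k_λ is the size of the largest Jordan block at λ.

For λ = 3: rank(A - 3I) = 2, and the largest Jordan block has size 1 (the smallest k with rank((A - 3I)^k) = rank((A - 3I)^(k+1))).
For λ = 5: rank(A - 5I) = 3, and the largest Jordan block has size 2 (the smallest k with rank((A - 5I)^k) = rank((A - 5I)^(k+1))).

So m_A(x) = (x - 5)^2(x - 3).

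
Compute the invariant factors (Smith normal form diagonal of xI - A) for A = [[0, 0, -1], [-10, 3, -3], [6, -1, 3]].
The Jordan structure of A has elementary divisors (x - 2)^3. Arranging the block sizes at each eigenvalue in decreasing order and taking row products gives the invariant factors.

Invariant factors (smallest first, each dividing the next): (x - 2)^3.

Check: the last factor (x - 2)^3 is the minimal polynomial, and the product (x - 2)^3 is the characteristic polynomial.

(x - 2)^3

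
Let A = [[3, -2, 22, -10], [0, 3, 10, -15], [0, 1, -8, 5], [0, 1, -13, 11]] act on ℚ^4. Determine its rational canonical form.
The invariant factors of A (the non-unit diagonal entries of the Smith normal form of xI - A over ℚ[x]) are x - 3, (x - 6)(x - 3)(x + 3), each dividing the next. The characteristic polynomial is their product, (x - 6)(x - 3)^2(x + 3).

The rational canonical form is the block-diagonal matrix of companion matrices C(f_i):
R = [[3, 0, 0, 0], [0, 0, 0, -54], [0, 1, 0, 9], [0, 0, 1, 6]].

R = [[3, 0, 0, 0], [0, 0, 0, -54], [0, 1, 0, 9], [0, 0, 1, 6]]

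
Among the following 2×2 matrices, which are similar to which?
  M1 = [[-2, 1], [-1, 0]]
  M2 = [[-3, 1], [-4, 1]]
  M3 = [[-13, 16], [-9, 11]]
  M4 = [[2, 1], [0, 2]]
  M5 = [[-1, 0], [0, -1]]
Characteristic polynomials: χ_{M1} = (x + 1)^2, χ_{M2} = (x + 1)^2, χ_{M3} = (x + 1)^2, χ_{M4} = (x - 2)^2, χ_{M5} = (x + 1)^2.

{M1, M2, M3}: invariant factors (x + 1)^2.

{M4}: invariant factors (x - 2)^2.

{M5}: invariant factors x + 1, x + 1.

Matrices are similar if and only if their invariant-factor lists agree; the partition into similarity classes is {M1, M2, M3}, {M4}, {M5}.

3 classes: {M1, M2, M3}, {M4}, {M5}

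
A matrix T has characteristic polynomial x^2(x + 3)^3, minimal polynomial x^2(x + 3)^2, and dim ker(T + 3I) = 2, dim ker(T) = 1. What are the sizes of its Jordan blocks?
λ = -3: algebraic multiplicity 3 (exponent in χ_T), largest block size 2 (exponent in m_T), 2 blocks (geometric multiplicity). These force block sizes [2, 1].
λ = 0: algebraic multiplicity 2 (exponent in χ_T), largest block size 2 (exponent in m_T), 1 block (geometric multiplicity). This forces block sizes [2].

Jordan blocks: (-3, 2), (-3, 1), (0, 2)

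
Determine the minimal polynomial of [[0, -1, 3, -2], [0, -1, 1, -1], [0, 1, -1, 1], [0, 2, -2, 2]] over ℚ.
The characteristic polynomial factors as x^4. The minimal polynomial is ∏(x - λ)^{k_λ} where k_λ is the size of the largest Jordan block at λ.

For λ = 0: rank(A) = 2, and the largest Jordan block has size 2 (the smallest k with rank(A^k) = rank(A^(k+1))).

So m_A(x) = x^2.

m_A(x) = x^2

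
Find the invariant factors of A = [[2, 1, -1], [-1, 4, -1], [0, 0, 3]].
The Jordan structure of A has elementary divisors (x - 3)^2, (x - 3). Arranging the block sizes at each eigenvalue in decreasing order and taking row products gives the invariant factors.

Invariant factors (smallest first, each dividing the next): x - 3, (x - 3)^2.

Check: the last factor (x - 3)^2 is the minimal polynomial, and the product (x - 3)^3 is the characteristic polynomial.

x - 3, (x - 3)^2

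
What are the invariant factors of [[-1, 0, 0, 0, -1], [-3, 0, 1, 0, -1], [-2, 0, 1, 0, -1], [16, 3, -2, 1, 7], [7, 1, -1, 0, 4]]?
The Jordan structure of A has elementary divisors (x - 1)^3, (x - 1)^2. Arranging the block sizes at each eigenvalue in decreasing order and taking row products gives the invariant factors.

Invariant factors (smallest first, each dividing the next): (x - 1)^2, (x - 1)^3.

Check: the last factor (x - 1)^3 is the minimal polynomial, and the product (x - 1)^5 is the characteristic polynomial.

(x - 1)^2, (x - 1)^3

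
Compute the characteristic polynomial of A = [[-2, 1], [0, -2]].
xI - A = [[x + 2, -1], [0, x + 2]].

Expanding det(xI - A) along the first row:
det(xI - A) = + (x + 2)·det([[x + 2]]) - (-1)·det([[0]]).

Evaluating gives χ_A(x) = x^2 + 4x + 4 = (x + 2)^2.

χ_A(x) = (x + 2)^2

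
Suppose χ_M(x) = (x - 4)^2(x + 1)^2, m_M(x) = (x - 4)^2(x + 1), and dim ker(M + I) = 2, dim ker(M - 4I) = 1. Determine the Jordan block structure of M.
λ = -1: algebraic multiplicity 2 (exponent in χ_M), largest block size 1 (exponent in m_M), 2 blocks (geometric multiplicity). These force block sizes [1, 1].
λ = 4: algebraic multiplicity 2 (exponent in χ_M), largest block size 2 (exponent in m_M), 1 block (geometric multiplicity). This forces block sizes [2].

Jordan blocks: (-1, 1), (-1, 1), (4, 2)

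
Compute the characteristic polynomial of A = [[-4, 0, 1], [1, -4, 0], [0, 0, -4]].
xI - A = [[x + 4, 0, -1], [-1, x + 4, 0], [0, 0, x + 4]].

Expanding det(xI - A) along the first row:
det(xI - A) = + (x + 4)·det([[x + 4, 0], [0, x + 4]]) - (0)·det([[-1, 0], [0, x + 4]]) + (-1)·det([[-1, x + 4], [0, 0]]).

Evaluating gives χ_A(x) = x^3 + 12x^2 + 48x + 64 = (x + 4)^3.

χ_A(x) = (x + 4)^3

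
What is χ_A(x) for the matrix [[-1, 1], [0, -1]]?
χ_A(x) = (x + 1)^2

xI - A = [[x + 1, -1], [0, x + 1]].

Expanding det(xI - A) along the first row:
det(xI - A) = + (x + 1)·det([[x + 1]]) - (-1)·det([[0]]).

Evaluating gives χ_A(x) = x^2 + 2x + 1 = (x + 1)^2.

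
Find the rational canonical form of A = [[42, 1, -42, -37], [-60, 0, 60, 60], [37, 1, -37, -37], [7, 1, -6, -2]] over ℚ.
R = [[5, 0, 0, 0], [0, 0, 0, 60], [0, 1, 0, 23], [0, 0, 1, -2]]

The invariant factors of A (the non-unit diagonal entries of the Smith normal form of xI - A over ℚ[x]) are x - 5, (x - 5)(x + 3)(x + 4), each dividing the next. The characteristic polynomial is their product, (x - 5)^2(x + 3)(x + 4).

The rational canonical form is the block-diagonal matrix of companion matrices C(f_i):
R = [[5, 0, 0, 0], [0, 0, 0, 60], [0, 1, 0, 23], [0, 0, 1, -2]].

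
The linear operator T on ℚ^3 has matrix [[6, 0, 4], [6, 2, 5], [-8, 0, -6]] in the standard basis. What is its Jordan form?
J = [[-2, 0, 0], [0, 2, 1], [0, 0, 2]]

The characteristic polynomial is det(xI - A) = (x - 2)^2(x + 2), so the eigenvalues are -2 (algebraic multiplicity 1), 2 (algebraic multiplicity 2).

For λ = -2: algebraic multiplicity 1 gives one 1×1 block.

For λ = 2: rank(A - 2I) = 2, rank((A - 2I)^2) = 1. The eigenspace has dimension 3 - 2 = 1, so there is 1 Jordan block; the rank sequence gives block sizes [2].

Assembling the blocks gives the Jordan form J above.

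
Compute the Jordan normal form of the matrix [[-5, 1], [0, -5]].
J = [[-5, 1], [0, -5]]

The characteristic polynomial is det(xI - A) = (x + 5)^2, so the eigenvalues are -5 (algebraic multiplicity 2).

For λ = -5: rank(A + 5I) = 1, rank((A + 5I)^2) = 0. The eigenspace has dimension 2 - 1 = 1, so there is 1 Jordan block; the rank sequence gives block sizes [2].

Assembling the blocks gives the Jordan form J above.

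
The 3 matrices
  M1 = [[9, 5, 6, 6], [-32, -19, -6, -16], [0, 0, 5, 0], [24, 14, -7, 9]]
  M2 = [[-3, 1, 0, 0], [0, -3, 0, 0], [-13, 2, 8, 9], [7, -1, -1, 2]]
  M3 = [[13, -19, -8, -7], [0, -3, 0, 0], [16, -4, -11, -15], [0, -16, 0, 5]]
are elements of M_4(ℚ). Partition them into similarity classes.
1 class: {M1, M2, M3}

Characteristic polynomials: χ_{M1} = (x - 5)^2(x + 3)^2, χ_{M2} = (x - 5)^2(x + 3)^2, χ_{M3} = (x - 5)^2(x + 3)^2.

{M1, M2, M3}: invariant factors (x - 5)^2(x + 3)^2.

Matrices are similar if and only if their invariant-factor lists agree; the partition into similarity classes is {M1, M2, M3}.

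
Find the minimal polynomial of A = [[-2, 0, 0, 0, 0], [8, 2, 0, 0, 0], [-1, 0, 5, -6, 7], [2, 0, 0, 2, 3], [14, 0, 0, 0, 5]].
The characteristic polynomial factors as (x - 5)^2(x - 2)^2(x + 2). The minimal polynomial is ∏(x - λ)^{k_λ} where k_λ is the size of the largest Jordan block at λ.

For λ = -2: rank(A + 2I) = 4, and the largest Jordan block has size 1 (the smallest k with rank((A + 2I)^k) = rank((A + 2I)^(k+1))).
For λ = 2: rank(A - 2I) = 3, and the largest Jordan block has size 1 (the smallest k with rank((A - 2I)^k) = rank((A - 2I)^(k+1))).
For λ = 5: rank(A - 5I) = 4, and the largest Jordan block has size 2 (the smallest k with rank((A - 5I)^k) = rank((A - 5I)^(k+1))).

So m_A(x) = (x - 5)^2(x - 2)(x + 2).

m_A(x) = (x - 5)^2(x - 2)(x + 2)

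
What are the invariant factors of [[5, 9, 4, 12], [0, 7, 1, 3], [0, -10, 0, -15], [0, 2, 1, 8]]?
The Jordan structure of A has elementary divisors (x - 5)^3, (x - 5). Arranging the block sizes at each eigenvalue in decreasing order and taking row products gives the invariant factors.

Invariant factors (smallest first, each dividing the next): x - 5, (x - 5)^3.

Check: the last factor (x - 5)^3 is the minimal polynomial, and the product (x - 5)^4 is the characteristic polynomial.

x - 5, (x - 5)^3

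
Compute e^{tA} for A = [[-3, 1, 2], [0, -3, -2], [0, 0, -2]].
e^{tA} = [[e^{-3*t}, t*e^{-3*t}, 2*t*e^{-3*t}], [0, e^{-3*t}, 2*(1 - e^{t})*e^{-3*t}], [0, 0, e^{-2*t}]]

A has Jordan form J = [[-3, 1, 0], [0, -3, 0], [0, 0, -2]] with A = PJP^{-1}, so e^{tA} = P e^{tJ} P^{-1}.

For a Jordan block J_k(λ), e^{tJ_k(λ)} = e^{λt} · (I + tN + t^2 N^2/2! + ... + t^{k-1} N^{k-1}/(k-1)!) where N is the nilpotent superdiagonal part.

Assembling the blocks and conjugating back gives the entries of e^{tA} as shown above.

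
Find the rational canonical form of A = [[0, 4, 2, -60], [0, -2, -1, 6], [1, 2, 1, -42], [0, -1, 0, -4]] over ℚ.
The invariant factors of A (the non-unit diagonal entries of the Smith normal form of xI - A over ℚ[x]) are (x + 2)(x + 4)(x^2 - x + 6), each dividing the next. The characteristic polynomial is their product, (x + 2)(x + 4)(x^2 - x + 6).

The rational canonical form is the block-diagonal matrix of companion matrices C(f_i):
R = [[0, 0, 0, -48], [1, 0, 0, -28], [0, 1, 0, -8], [0, 0, 1, -5]].

Note the characteristic polynomial does not split into linear factors over ℚ, so A has no Jordan form over ℚ; the rational canonical form exists over any field.

R = [[0, 0, 0, -48], [1, 0, 0, -28], [0, 1, 0, -8], [0, 0, 1, -5]]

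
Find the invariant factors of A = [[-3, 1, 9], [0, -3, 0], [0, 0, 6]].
(x - 6)(x + 3)^2

The Jordan structure of A has elementary divisors (x + 3)^2, (x - 6). Arranging the block sizes at each eigenvalue in decreasing order and taking row products gives the invariant factors.

Invariant factors (smallest first, each dividing the next): (x - 6)(x + 3)^2.

Check: the last factor (x - 6)(x + 3)^2 is the minimal polynomial, and the product (x - 6)(x + 3)^2 is the characteristic polynomial.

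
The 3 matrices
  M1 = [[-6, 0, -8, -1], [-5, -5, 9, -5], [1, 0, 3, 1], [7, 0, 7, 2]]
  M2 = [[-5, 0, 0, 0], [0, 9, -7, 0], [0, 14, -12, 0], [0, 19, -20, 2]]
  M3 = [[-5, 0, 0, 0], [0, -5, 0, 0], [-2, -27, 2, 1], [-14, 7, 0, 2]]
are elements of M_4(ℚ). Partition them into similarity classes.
Characteristic polynomials: χ_{M1} = (x - 2)^2(x + 5)^2, χ_{M2} = (x - 2)^2(x + 5)^2, χ_{M3} = (x - 2)^2(x + 5)^2.

{M1, M2, M3}: invariant factors x + 5, (x - 2)^2(x + 5).

Matrices are similar if and only if their invariant-factor lists agree; the partition into similarity classes is {M1, M2, M3}.

1 class: {M1, M2, M3}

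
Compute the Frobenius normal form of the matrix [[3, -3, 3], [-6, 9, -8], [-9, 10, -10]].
R = [[0, 0, -3], [1, 0, 4], [0, 1, 2]]

The invariant factors of A (the non-unit diagonal entries of the Smith normal form of xI - A over ℚ[x]) are (x - 3)(x^2 + x - 1), each dividing the next. The characteristic polynomial is their product, (x - 3)(x^2 + x - 1).

The rational canonical form is the block-diagonal matrix of companion matrices C(f_i):
R = [[0, 0, -3], [1, 0, 4], [0, 1, 2]].

Note the characteristic polynomial does not split into linear factors over ℚ, so A has no Jordan form over ℚ; the rational canonical form exists over any field.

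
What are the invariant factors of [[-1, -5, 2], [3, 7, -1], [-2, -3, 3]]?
The Jordan structure of A has elementary divisors (x - 3)^3. Arranging the block sizes at each eigenvalue in decreasing order and taking row products gives the invariant factors.

Invariant factors (smallest first, each dividing the next): (x - 3)^3.

Check: the last factor (x - 3)^3 is the minimal polynomial, and the product (x - 3)^3 is the characteristic polynomial.

(x - 3)^3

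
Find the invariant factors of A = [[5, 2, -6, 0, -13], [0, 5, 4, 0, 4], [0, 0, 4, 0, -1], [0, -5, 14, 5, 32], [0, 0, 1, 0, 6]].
The Jordan structure of A has elementary divisors (x - 5)^3, (x - 5)^2. Arranging the block sizes at each eigenvalue in decreasing order and taking row products gives the invariant factors.

Invariant factors (smallest first, each dividing the next): (x - 5)^2, (x - 5)^3.

Check: the last factor (x - 5)^3 is the minimal polynomial, and the product (x - 5)^5 is the characteristic polynomial.

(x - 5)^2, (x - 5)^3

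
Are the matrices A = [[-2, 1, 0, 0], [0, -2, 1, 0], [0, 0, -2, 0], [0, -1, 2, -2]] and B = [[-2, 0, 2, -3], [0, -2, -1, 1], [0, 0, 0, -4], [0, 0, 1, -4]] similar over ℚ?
Yes.

Two matrices over a field are similar if and only if they have the same invariant factors.

Both A and B have characteristic polynomial (x + 2)^4 and minimal polynomial (x + 2)^3. Computing further, both have invariant factors x + 2, (x + 2)^3. Hence A and B are similar.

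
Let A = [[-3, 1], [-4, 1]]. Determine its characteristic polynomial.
xI - A = [[x + 3, -1], [4, x - 1]].

Expanding det(xI - A) along the first row:
det(xI - A) = + (x + 3)·det([[x - 1]]) - (-1)·det([[4]]).

Evaluating gives χ_A(x) = x^2 + 2x + 1 = (x + 1)^2.

χ_A(x) = (x + 1)^2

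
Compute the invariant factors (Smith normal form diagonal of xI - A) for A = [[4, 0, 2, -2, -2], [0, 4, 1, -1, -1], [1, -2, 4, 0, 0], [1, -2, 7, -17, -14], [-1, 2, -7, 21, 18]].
x - 4, (x - 4)^3(x + 3)

The Jordan structure of A has elementary divisors (x + 3), (x - 4)^3, (x - 4). Arranging the block sizes at each eigenvalue in decreasing order and taking row products gives the invariant factors.

Invariant factors (smallest first, each dividing the next): x - 4, (x - 4)^3(x + 3).

Check: the last factor (x - 4)^3(x + 3) is the minimal polynomial, and the product (x - 4)^4(x + 3) is the characteristic polynomial.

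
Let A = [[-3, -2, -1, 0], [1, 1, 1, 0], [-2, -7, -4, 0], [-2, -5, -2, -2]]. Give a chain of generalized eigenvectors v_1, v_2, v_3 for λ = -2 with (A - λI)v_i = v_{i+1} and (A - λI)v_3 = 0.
v_1 = [[0, 1, -2, 0]]^T, v_2 = [[0, 1, -3, -1]]^T, v_3 = [[1, 0, -1, 1]]^T

We seek v_1 ∈ ker((A + 2I)^3) \ ker((A + 2I)^2), then set v_{i+1} = (A + 2I) v_i.

One such chain is v_1 = [[0, 1, -2, 0]]^T, v_2 = [[0, 1, -3, -1]]^T, v_3 = [[1, 0, -1, 1]]^T. Check: (A + 2I) v_3 = [[0, 0, 0, 0]]^T = 0.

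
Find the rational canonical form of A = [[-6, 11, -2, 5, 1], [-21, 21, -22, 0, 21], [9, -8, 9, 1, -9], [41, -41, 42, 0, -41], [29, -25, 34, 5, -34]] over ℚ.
R = [[-5, 0, 0, 0, 0], [0, 0, 0, 0, -20], [0, 1, 0, 0, -9], [0, 0, 1, 0, -1], [0, 0, 0, 1, -5]]

The invariant factors of A (the non-unit diagonal entries of the Smith normal form of xI - A over ℚ[x]) are x + 5, (x + 5)(x^3 + x + 4), each dividing the next. The characteristic polynomial is their product, (x + 5)^2(x^3 + x + 4).

The rational canonical form is the block-diagonal matrix of companion matrices C(f_i):
R = [[-5, 0, 0, 0, 0], [0, 0, 0, 0, -20], [0, 1, 0, 0, -9], [0, 0, 1, 0, -1], [0, 0, 0, 1, -5]].

Note the characteristic polynomial does not split into linear factors over ℚ, so A has no Jordan form over ℚ; the rational canonical form exists over any field.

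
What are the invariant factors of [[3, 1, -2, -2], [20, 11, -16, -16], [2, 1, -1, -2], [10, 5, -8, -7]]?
x - 1, (x - 3)(x - 1)^2

The Jordan structure of A has elementary divisors (x - 1)^2, (x - 1), (x - 3). Arranging the block sizes at each eigenvalue in decreasing order and taking row products gives the invariant factors.

Invariant factors (smallest first, each dividing the next): x - 1, (x - 3)(x - 1)^2.

Check: the last factor (x - 3)(x - 1)^2 is the minimal polynomial, and the product (x - 3)(x - 1)^3 is the characteristic polynomial.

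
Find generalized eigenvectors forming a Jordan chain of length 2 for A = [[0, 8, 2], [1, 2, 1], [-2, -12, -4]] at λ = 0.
v_1 = [[0, 0, 1]]^T, v_2 = [[2, 1, -4]]^T

We seek v_1 ∈ ker(A^2) \ ker(A), then set v_{i+1} = A v_i.

One such chain is v_1 = [[0, 0, 1]]^T, v_2 = [[2, 1, -4]]^T. Check: A v_2 = [[0, 0, 0]]^T = 0.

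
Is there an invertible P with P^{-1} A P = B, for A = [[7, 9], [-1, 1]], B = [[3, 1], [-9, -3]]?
No.

trace(A) = 8 but trace(B) = 0. The trace is a similarity invariant, so A and B are not similar.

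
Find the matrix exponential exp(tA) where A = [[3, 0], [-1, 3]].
A has Jordan form J = [[3, 1], [0, 3]] with A = PJP^{-1}, so e^{tA} = P e^{tJ} P^{-1}.

For a Jordan block J_k(λ), e^{tJ_k(λ)} = e^{λt} · (I + tN + t^2 N^2/2! + ... + t^{k-1} N^{k-1}/(k-1)!) where N is the nilpotent superdiagonal part.

Assembling the blocks and conjugating back gives the entries of e^{tA} as shown above.

e^{tA} = [[e^{3*t}, 0], [-t*e^{3*t}, e^{3*t}]]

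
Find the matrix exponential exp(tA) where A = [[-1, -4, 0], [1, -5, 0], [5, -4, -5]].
A has Jordan form J = [[-5, 0, 0], [0, -3, 1], [0, 0, -3]] with A = PJP^{-1}, so e^{tA} = P e^{tJ} P^{-1}.

For a Jordan block J_k(λ), e^{tJ_k(λ)} = e^{λt} · (I + tN + t^2 N^2/2! + ... + t^{k-1} N^{k-1}/(k-1)!) where N is the nilpotent superdiagonal part.

Assembling the blocks and conjugating back gives the entries of e^{tA} as shown above.

e^{tA} = [[(2*t + 1)*e^{-3*t}, -4*t*e^{-3*t}, 0], [t*e^{-3*t}, (1 - 2*t)*e^{-3*t}, 0], [((3*t + 1)*e^{2*t} - 1)*e^{-5*t}, ((1 - 6*t)*e^{2*t} - 1)*e^{-5*t}, e^{-5*t}]]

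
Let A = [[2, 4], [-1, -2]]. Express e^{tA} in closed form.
e^{tA} = [[2*t + 1, 4*t], [-t, 1 - 2*t]]

A has Jordan form J = [[0, 1], [0, 0]] with A = PJP^{-1}, so e^{tA} = P e^{tJ} P^{-1}.

For a Jordan block J_k(λ), e^{tJ_k(λ)} = e^{λt} · (I + tN + t^2 N^2/2! + ... + t^{k-1} N^{k-1}/(k-1)!) where N is the nilpotent superdiagonal part.

Assembling the blocks and conjugating back gives the entries of e^{tA} as shown above.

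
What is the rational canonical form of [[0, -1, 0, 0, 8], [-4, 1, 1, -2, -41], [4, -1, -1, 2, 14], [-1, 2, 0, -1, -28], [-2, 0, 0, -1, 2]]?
R = [[0, 0, 0, 0, -27], [1, 0, 0, 0, -45], [0, 1, 0, 0, -6], [0, 0, 1, 0, 14], [0, 0, 0, 1, 1]]

The invariant factors of A (the non-unit diagonal entries of the Smith normal form of xI - A over ℚ[x]) are (x - 3)^2(x + 1)^2(x + 3), each dividing the next. The characteristic polynomial is their product, (x - 3)^2(x + 1)^2(x + 3).

The rational canonical form is the block-diagonal matrix of companion matrices C(f_i):
R = [[0, 0, 0, 0, -27], [1, 0, 0, 0, -45], [0, 1, 0, 0, -6], [0, 0, 1, 0, 14], [0, 0, 0, 1, 1]].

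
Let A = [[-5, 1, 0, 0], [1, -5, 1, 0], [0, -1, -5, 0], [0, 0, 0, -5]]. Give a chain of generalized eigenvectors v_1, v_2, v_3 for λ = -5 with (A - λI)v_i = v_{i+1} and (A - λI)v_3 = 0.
v_1 = [[0, 0, 1, -1]]^T, v_2 = [[0, 1, 0, 0]]^T, v_3 = [[1, 0, -1, 0]]^T

We seek v_1 ∈ ker((A + 5I)^3) \ ker((A + 5I)^2), then set v_{i+1} = (A + 5I) v_i.

One such chain is v_1 = [[0, 0, 1, -1]]^T, v_2 = [[0, 1, 0, 0]]^T, v_3 = [[1, 0, -1, 0]]^T. Check: (A + 5I) v_3 = [[0, 0, 0, 0]]^T = 0.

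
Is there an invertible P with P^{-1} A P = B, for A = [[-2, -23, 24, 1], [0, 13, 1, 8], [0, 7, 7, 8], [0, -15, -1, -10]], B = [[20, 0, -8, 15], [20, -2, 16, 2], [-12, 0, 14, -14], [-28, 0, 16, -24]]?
Both have characteristic polynomial (x - 6)^2(x + 2)^2, but the minimal polynomial of A is (x - 6)^2(x + 2)^2 while the minimal polynomial of B is (x - 6)^2(x + 2). The minimal polynomial is a similarity invariant, so A and B are not similar.

No.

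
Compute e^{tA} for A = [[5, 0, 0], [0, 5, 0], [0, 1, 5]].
e^{tA} = [[e^{5*t}, 0, 0], [0, e^{5*t}, 0], [0, t*e^{5*t}, e^{5*t}]]

A has Jordan form J = [[5, 1, 0], [0, 5, 0], [0, 0, 5]] with A = PJP^{-1}, so e^{tA} = P e^{tJ} P^{-1}.

For a Jordan block J_k(λ), e^{tJ_k(λ)} = e^{λt} · (I + tN + t^2 N^2/2! + ... + t^{k-1} N^{k-1}/(k-1)!) where N is the nilpotent superdiagonal part.

Assembling the blocks and conjugating back gives the entries of e^{tA} as shown above.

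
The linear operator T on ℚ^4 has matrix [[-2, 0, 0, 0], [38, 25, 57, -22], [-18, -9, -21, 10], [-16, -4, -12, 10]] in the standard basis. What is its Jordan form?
The characteristic polynomial is det(xI - A) = (x - 6)^2(x - 2)(x + 2), so the eigenvalues are -2 (algebraic multiplicity 1), 2 (algebraic multiplicity 1), 6 (algebraic multiplicity 2).

For λ = -2: algebraic multiplicity 1 gives one 1×1 block.

For λ = 2: algebraic multiplicity 1 gives one 1×1 block.

For λ = 6: rank(A - 6I) = 3, rank((A - 6I)^2) = 2. The eigenspace has dimension 4 - 3 = 1, so there is 1 Jordan block; the rank sequence gives block sizes [2].

Assembling the blocks gives the Jordan form J above.

J = [[-2, 0, 0, 0], [0, 2, 0, 0], [0, 0, 6, 1], [0, 0, 0, 6]]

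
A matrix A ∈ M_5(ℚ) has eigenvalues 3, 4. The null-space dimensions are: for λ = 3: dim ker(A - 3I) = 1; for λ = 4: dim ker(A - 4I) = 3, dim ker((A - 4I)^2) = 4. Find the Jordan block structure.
λ = 3: successive nullity increments [1] count blocks of size ≥ k; block sizes are [1].
λ = 4: successive nullity increments [3, 1] count blocks of size ≥ k; block sizes are [2, 1, 1].

Jordan blocks: (3, 1), (4, 2), (4, 1), (4, 1)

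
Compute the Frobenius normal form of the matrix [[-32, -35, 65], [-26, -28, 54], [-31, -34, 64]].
The invariant factors of A (the non-unit diagonal entries of the Smith normal form of xI - A over ℚ[x]) are (x - 3)^2(x + 2), each dividing the next. The characteristic polynomial is their product, (x - 3)^2(x + 2).

The rational canonical form is the block-diagonal matrix of companion matrices C(f_i):
R = [[0, 0, -18], [1, 0, 3], [0, 1, 4]].

R = [[0, 0, -18], [1, 0, 3], [0, 1, 4]]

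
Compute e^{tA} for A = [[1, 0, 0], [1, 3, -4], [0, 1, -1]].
e^{tA} = [[e^{t}, 0, 0], [t*(t + 1)*e^{t}, (2*t + 1)*e^{t}, -4*t*e^{t}], [t^2*e^{t}/2, t*e^{t}, (1 - 2*t)*e^{t}]]

A has Jordan form J = [[1, 1, 0], [0, 1, 1], [0, 0, 1]] with A = PJP^{-1}, so e^{tA} = P e^{tJ} P^{-1}.

For a Jordan block J_k(λ), e^{tJ_k(λ)} = e^{λt} · (I + tN + t^2 N^2/2! + ... + t^{k-1} N^{k-1}/(k-1)!) where N is the nilpotent superdiagonal part.

Assembling the blocks and conjugating back gives the entries of e^{tA} as shown above.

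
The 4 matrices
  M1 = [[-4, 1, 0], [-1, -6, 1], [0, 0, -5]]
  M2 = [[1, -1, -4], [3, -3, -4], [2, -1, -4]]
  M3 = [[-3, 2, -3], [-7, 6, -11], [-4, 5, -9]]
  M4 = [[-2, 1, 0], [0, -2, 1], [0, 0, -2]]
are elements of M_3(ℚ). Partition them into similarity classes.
2 classes: {M1}, {M2, M3, M4}

Characteristic polynomials: χ_{M1} = (x + 5)^3, χ_{M2} = (x + 2)^3, χ_{M3} = (x + 2)^3, χ_{M4} = (x + 2)^3.

{M1}: invariant factors (x + 5)^3.

{M2, M3, M4}: invariant factors (x + 2)^3.

Matrices are similar if and only if their invariant-factor lists agree; the partition into similarity classes is {M1}, {M2, M3, M4}.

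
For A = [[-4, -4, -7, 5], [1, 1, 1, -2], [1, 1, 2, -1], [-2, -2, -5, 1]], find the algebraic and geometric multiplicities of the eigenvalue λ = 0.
The characteristic polynomial is x^4, so the factor x appears with exponent 4: the algebraic multiplicity is 4.

rank(A) = 2, so the eigenspace has dimension 4 - 2 = 2: the geometric multiplicity is 2.

Since 2 < 4, A is not diagonalizable.

algebraic multiplicity 4, geometric multiplicity 2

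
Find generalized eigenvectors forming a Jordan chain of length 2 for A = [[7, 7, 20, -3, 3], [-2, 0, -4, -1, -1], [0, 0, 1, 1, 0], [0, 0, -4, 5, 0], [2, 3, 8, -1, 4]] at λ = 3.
v_1 = [[-2, 3, -1, -2, 0]]^T, v_2 = [[-1, 1, 0, 0, -1]]^T

We seek v_1 ∈ ker((A - 3I)^2) \ ker(A - 3I), then set v_{i+1} = (A - 3I) v_i.

One such chain is v_1 = [[-2, 3, -1, -2, 0]]^T, v_2 = [[-1, 1, 0, 0, -1]]^T. Check: (A - 3I) v_2 = [[0, 0, 0, 0, 0]]^T = 0.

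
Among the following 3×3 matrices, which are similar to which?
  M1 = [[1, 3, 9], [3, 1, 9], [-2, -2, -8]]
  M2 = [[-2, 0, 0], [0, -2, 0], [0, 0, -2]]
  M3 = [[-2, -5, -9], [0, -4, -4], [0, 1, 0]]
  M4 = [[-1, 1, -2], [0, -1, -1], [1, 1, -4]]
Characteristic polynomials: χ_{M1} = (x + 2)^3, χ_{M2} = (x + 2)^3, χ_{M3} = (x + 2)^3, χ_{M4} = (x + 2)^3.

{M1}: invariant factors x + 2, (x + 2)^2.

{M2}: invariant factors x + 2, x + 2, x + 2.

{M3, M4}: invariant factors (x + 2)^3.

Matrices are similar if and only if their invariant-factor lists agree; the partition into similarity classes is {M1}, {M2}, {M3, M4}.

3 classes: {M1}, {M2}, {M3, M4}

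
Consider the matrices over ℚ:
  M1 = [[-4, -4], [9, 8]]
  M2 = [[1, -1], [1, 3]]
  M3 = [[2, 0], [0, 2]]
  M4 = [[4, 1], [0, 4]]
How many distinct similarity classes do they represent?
Characteristic polynomials: χ_{M1} = (x - 2)^2, χ_{M2} = (x - 2)^2, χ_{M3} = (x - 2)^2, χ_{M4} = (x - 4)^2.

{M1, M2}: invariant factors (x - 2)^2.

{M3}: invariant factors x - 2, x - 2.

{M4}: invariant factors (x - 4)^2.

Matrices are similar if and only if their invariant-factor lists agree; the partition into similarity classes is {M1, M2}, {M3}, {M4}.

3 classes: {M1, M2}, {M3}, {M4}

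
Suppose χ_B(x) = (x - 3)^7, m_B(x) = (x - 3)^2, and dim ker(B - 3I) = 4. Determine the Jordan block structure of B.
λ = 3: algebraic multiplicity 7 (exponent in χ_B), largest block size 2 (exponent in m_B), 4 blocks (geometric multiplicity). These force block sizes [2, 2, 2, 1].

Jordan blocks: (3, 2), (3, 2), (3, 2), (3, 1)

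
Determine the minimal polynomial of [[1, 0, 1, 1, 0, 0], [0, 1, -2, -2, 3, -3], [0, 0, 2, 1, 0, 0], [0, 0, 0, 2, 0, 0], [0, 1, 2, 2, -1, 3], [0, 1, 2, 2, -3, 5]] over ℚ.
The characteristic polynomial factors as (x - 2)^4(x - 1)^2. The minimal polynomial is ∏(x - λ)^{k_λ} where k_λ is the size of the largest Jordan block at λ.

For λ = 1: rank(A - I) = 4, and the largest Jordan block has size 1 (the smallest k with rank((A - I)^k) = rank((A - I)^(k+1))).
For λ = 2: rank(A - 2I) = 3, and the largest Jordan block has size 2 (the smallest k with rank((A - 2I)^k) = rank((A - 2I)^(k+1))).

So m_A(x) = (x - 2)^2(x - 1).

m_A(x) = (x - 2)^2(x - 1)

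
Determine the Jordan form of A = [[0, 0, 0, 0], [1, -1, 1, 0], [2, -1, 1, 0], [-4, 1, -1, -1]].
The characteristic polynomial is det(xI - A) = x^3(x + 1), so the eigenvalues are -1 (algebraic multiplicity 1), 0 (algebraic multiplicity 3).

For λ = -1: algebraic multiplicity 1 gives one 1×1 block.

For λ = 0: rank(A) = 3, rank(A^2) = 2, rank(A^3) = 1. The eigenspace has dimension 4 - 3 = 1, so there is 1 Jordan block; the rank sequence gives block sizes [3].

Assembling the blocks gives the Jordan form J above.

J = [[-1, 0, 0, 0], [0, 0, 1, 0], [0, 0, 0, 1], [0, 0, 0, 0]]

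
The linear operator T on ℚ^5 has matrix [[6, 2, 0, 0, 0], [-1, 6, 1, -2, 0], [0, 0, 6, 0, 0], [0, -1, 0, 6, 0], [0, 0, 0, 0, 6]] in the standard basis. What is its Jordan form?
J = [[6, 1, 0, 0, 0], [0, 6, 1, 0, 0], [0, 0, 6, 0, 0], [0, 0, 0, 6, 0], [0, 0, 0, 0, 6]]

The characteristic polynomial is det(xI - A) = (x - 6)^5, so the eigenvalues are 6 (algebraic multiplicity 5).

For λ = 6: rank(A - 6I) = 2, rank((A - 6I)^2) = 1, rank((A - 6I)^3) = 0. The eigenspace has dimension 5 - 2 = 3, so there are 3 Jordan blocks; the rank sequence gives block sizes [3, 1, 1].

Assembling the blocks gives the Jordan form J above.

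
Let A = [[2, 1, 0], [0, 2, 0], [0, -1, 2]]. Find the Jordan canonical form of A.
The characteristic polynomial is det(xI - A) = (x - 2)^3, so the eigenvalues are 2 (algebraic multiplicity 3).

For λ = 2: rank(A - 2I) = 1, rank((A - 2I)^2) = 0. The eigenspace has dimension 3 - 1 = 2, so there are 2 Jordan blocks; the rank sequence gives block sizes [2, 1].

Assembling the blocks gives the Jordan form J above.

J = [[2, 1, 0], [0, 2, 0], [0, 0, 2]]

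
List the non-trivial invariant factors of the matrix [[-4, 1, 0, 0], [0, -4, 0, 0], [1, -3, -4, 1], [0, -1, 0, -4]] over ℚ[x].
(x + 4)^2, (x + 4)^2

The Jordan structure of A has elementary divisors (x + 4)^2, (x + 4)^2. Arranging the block sizes at each eigenvalue in decreasing order and taking row products gives the invariant factors.

Invariant factors (smallest first, each dividing the next): (x + 4)^2, (x + 4)^2.

Check: the last factor (x + 4)^2 is the minimal polynomial, and the product (x + 4)^4 is the characteristic polynomial.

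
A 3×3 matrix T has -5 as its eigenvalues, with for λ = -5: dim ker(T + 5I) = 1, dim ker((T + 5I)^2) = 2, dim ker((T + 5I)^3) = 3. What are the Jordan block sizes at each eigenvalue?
Jordan blocks: (-5, 3)

λ = -5: successive nullity increments [1, 1, 1] count blocks of size ≥ k; block sizes are [3].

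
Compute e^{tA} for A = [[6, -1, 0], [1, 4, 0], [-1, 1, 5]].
A has Jordan form J = [[5, 1, 0], [0, 5, 0], [0, 0, 5]] with A = PJP^{-1}, so e^{tA} = P e^{tJ} P^{-1}.

For a Jordan block J_k(λ), e^{tJ_k(λ)} = e^{λt} · (I + tN + t^2 N^2/2! + ... + t^{k-1} N^{k-1}/(k-1)!) where N is the nilpotent superdiagonal part.

Assembling the blocks and conjugating back gives the entries of e^{tA} as shown above.

e^{tA} = [[(t + 1)*e^{5*t}, -t*e^{5*t}, 0], [t*e^{5*t}, (1 - t)*e^{5*t}, 0], [-t*e^{5*t}, t*e^{5*t}, e^{5*t}]]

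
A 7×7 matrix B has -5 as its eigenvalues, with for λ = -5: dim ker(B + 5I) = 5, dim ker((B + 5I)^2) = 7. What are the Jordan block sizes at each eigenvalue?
Jordan blocks: (-5, 2), (-5, 2), (-5, 1), (-5, 1), (-5, 1)

λ = -5: successive nullity increments [5, 2] count blocks of size ≥ k; block sizes are [2, 2, 1, 1, 1].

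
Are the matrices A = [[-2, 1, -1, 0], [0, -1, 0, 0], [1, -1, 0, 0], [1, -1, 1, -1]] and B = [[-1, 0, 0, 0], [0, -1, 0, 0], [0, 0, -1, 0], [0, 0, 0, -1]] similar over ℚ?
Both have characteristic polynomial (x + 1)^4, but the minimal polynomial of A is (x + 1)^2 while the minimal polynomial of B is x + 1. The minimal polynomial is a similarity invariant, so A and B are not similar.

No.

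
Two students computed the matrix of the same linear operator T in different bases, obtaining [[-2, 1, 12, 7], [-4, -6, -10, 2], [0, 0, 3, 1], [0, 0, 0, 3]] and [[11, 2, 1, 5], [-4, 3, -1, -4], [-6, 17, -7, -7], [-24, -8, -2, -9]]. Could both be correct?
Yes.

Two matrices over a field are similar if and only if they have the same invariant factors.

Both A and B have characteristic polynomial (x - 3)^2(x + 4)^2 and minimal polynomial (x - 3)^2(x + 4)^2. Computing further, both have invariant factors (x - 3)^2(x + 4)^2. Hence A and B are similar.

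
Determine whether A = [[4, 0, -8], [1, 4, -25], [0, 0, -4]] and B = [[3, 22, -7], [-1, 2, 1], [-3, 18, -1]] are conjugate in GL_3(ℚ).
Yes.

Two matrices over a field are similar if and only if they have the same invariant factors.

Both A and B have characteristic polynomial (x - 4)^2(x + 4) and minimal polynomial (x - 4)^2(x + 4). Computing further, both have invariant factors (x - 4)^2(x + 4). Hence A and B are similar.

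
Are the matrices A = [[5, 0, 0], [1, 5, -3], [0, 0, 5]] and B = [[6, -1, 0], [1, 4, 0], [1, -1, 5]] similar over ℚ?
Two matrices over a field are similar if and only if they have the same invariant factors.

Both A and B have characteristic polynomial (x - 5)^3 and minimal polynomial (x - 5)^2. Computing further, both have invariant factors x - 5, (x - 5)^2. Hence A and B are similar.

Yes.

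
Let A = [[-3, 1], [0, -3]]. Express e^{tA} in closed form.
e^{tA} = [[e^{-3*t}, t*e^{-3*t}], [0, e^{-3*t}]]

A has Jordan form J = [[-3, 1], [0, -3]] with A = PJP^{-1}, so e^{tA} = P e^{tJ} P^{-1}.

For a Jordan block J_k(λ), e^{tJ_k(λ)} = e^{λt} · (I + tN + t^2 N^2/2! + ... + t^{k-1} N^{k-1}/(k-1)!) where N is the nilpotent superdiagonal part.

Assembling the blocks and conjugating back gives the entries of e^{tA} as shown above.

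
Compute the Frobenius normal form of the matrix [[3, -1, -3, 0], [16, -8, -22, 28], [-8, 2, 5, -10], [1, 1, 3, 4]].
The invariant factors of A (the non-unit diagonal entries of the Smith normal form of xI - A over ℚ[x]) are x - 4, (x - 4)(x^2 + 4x + 5), each dividing the next. The characteristic polynomial is their product, (x - 4)^2(x^2 + 4x + 5).

The rational canonical form is the block-diagonal matrix of companion matrices C(f_i):
R = [[4, 0, 0, 0], [0, 0, 0, 20], [0, 1, 0, 11], [0, 0, 1, 0]].

Note the characteristic polynomial does not split into linear factors over ℚ, so A has no Jordan form over ℚ; the rational canonical form exists over any field.

R = [[4, 0, 0, 0], [0, 0, 0, 20], [0, 1, 0, 11], [0, 0, 1, 0]]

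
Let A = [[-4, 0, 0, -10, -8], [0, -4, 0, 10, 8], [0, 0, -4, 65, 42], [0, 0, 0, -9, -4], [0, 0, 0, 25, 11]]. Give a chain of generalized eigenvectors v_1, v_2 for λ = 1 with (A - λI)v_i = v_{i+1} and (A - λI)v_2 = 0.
We seek v_1 ∈ ker((A - I)^2) \ ker(A - I), then set v_{i+1} = (A - I) v_i.

One such chain is v_1 = [[2, -2, -7, 1, -2]]^T, v_2 = [[-4, 4, 16, -2, 5]]^T. Check: (A - I) v_2 = [[0, 0, 0, 0, 0]]^T = 0.

v_1 = [[2, -2, -7, 1, -2]]^T, v_2 = [[-4, 4, 16, -2, 5]]^T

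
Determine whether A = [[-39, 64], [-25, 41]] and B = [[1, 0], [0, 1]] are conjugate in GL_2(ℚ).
Both have characteristic polynomial (x - 1)^2, but the minimal polynomial of A is (x - 1)^2 while the minimal polynomial of B is x - 1. The minimal polynomial is a similarity invariant, so A and B are not similar.

No.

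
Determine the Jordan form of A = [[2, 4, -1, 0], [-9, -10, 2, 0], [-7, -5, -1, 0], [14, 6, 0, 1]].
J = [[-3, 1, 0, 0], [0, -3, 1, 0], [0, 0, -3, 0], [0, 0, 0, 1]]

The characteristic polynomial is det(xI - A) = (x - 1)(x + 3)^3, so the eigenvalues are -3 (algebraic multiplicity 3), 1 (algebraic multiplicity 1).

For λ = -3: rank(A + 3I) = 3, rank((A + 3I)^2) = 2, rank((A + 3I)^3) = 1. The eigenspace has dimension 4 - 3 = 1, so there is 1 Jordan block; the rank sequence gives block sizes [3].

For λ = 1: algebraic multiplicity 1 gives one 1×1 block.

Assembling the blocks gives the Jordan form J above.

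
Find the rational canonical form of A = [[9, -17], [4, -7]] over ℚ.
The invariant factors of A (the non-unit diagonal entries of the Smith normal form of xI - A over ℚ[x]) are x^2 - 2x + 5, each dividing the next. The characteristic polynomial is their product, x^2 - 2x + 5.

The rational canonical form is the block-diagonal matrix of companion matrices C(f_i):
R = [[0, -5], [1, 2]].

Note the characteristic polynomial does not split into linear factors over ℚ, so A has no Jordan form over ℚ; the rational canonical form exists over any field.

R = [[0, -5], [1, 2]]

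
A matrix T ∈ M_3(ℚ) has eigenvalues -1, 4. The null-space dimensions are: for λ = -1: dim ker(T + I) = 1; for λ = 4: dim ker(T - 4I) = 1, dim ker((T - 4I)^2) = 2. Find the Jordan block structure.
Jordan blocks: (-1, 1), (4, 2)

λ = -1: successive nullity increments [1] count blocks of size ≥ k; block sizes are [1].
λ = 4: successive nullity increments [1, 1] count blocks of size ≥ k; block sizes are [2].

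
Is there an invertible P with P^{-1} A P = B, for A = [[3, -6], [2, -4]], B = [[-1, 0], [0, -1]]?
trace(A) = -1 but trace(B) = -2. The trace is a similarity invariant, so A and B are not similar.

No.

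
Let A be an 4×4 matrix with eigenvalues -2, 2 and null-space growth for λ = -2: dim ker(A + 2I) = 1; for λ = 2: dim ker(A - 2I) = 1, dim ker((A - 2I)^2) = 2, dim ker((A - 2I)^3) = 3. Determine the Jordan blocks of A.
Jordan blocks: (-2, 1), (2, 3)

λ = -2: successive nullity increments [1] count blocks of size ≥ k; block sizes are [1].
λ = 2: successive nullity increments [1, 1, 1] count blocks of size ≥ k; block sizes are [3].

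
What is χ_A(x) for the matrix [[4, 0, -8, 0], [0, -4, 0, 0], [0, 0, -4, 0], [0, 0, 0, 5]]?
χ_A(x) = (x - 5)(x - 4)(x + 4)^2

xI - A = [[x - 4, 0, 8, 0], [0, x + 4, 0, 0], [0, 0, x + 4, 0], [0, 0, 0, x - 5]].

Expanding det(xI - A) along the first row:
det(xI - A) = + (x - 4)·det([[x + 4, 0, 0], [0, x + 4, 0], [0, 0, x - 5]]) - (0)·det([[0, 0, 0], [0, x + 4, 0], [0, 0, x - 5]]) + (8)·det([[0, x + 4, 0], [0, 0, 0], [0, 0, x - 5]]) - (0)·det([[0, x + 4, 0], [0, 0, x + 4], [0, 0, 0]]).

Evaluating gives χ_A(x) = x^4 - x^3 - 36x^2 + 16x + 320 = (x - 5)(x - 4)(x + 4)^2.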